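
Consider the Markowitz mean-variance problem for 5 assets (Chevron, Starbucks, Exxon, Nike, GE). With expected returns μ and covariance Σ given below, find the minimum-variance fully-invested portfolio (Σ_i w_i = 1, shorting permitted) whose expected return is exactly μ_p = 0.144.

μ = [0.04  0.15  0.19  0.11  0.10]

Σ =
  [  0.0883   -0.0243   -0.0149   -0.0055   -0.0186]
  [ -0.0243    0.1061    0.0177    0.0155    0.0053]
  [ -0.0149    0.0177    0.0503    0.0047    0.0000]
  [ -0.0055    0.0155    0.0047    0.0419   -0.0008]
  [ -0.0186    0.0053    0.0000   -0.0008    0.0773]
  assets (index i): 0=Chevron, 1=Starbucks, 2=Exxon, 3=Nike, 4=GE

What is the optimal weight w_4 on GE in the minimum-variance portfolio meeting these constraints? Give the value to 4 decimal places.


u=Σ⁻¹μ = [1.8093  0.7862  3.8335  2.1744  1.6976]
v=Σ⁻¹𝟙 = [22.0465  6.6665  21.9939  22.1710  18.0138]
a=μᵀu=1.327594  b=𝟙ᵀu=10.300858  c=𝟙ᵀv=90.891627  D=ac−b²=14.559537
λ₁=(c·0.144−b)/D = (90.891627·0.144−10.300858)/14.559537 = 0.191458
λ₂=(a−b·0.144)/D = (1.327594−10.300858·0.144)/14.559537 = -0.010696
w* = 0.191458·u + -0.010696·v:
  w_0 = 0.191458·1.8093 + -0.010696·22.0465 = 0.1106  (Chevron)
  w_1 = 0.191458·0.7862 + -0.010696·6.6665 = 0.0792  (Starbucks)
  w_2 = 0.191458·3.8335 + -0.010696·21.9939 = 0.4987  (Exxon)
  w_3 = 0.191458·2.1744 + -0.010696·22.1710 = 0.1792  (Nike)
  w_4 = 0.191458·1.6976 + -0.010696·18.0138 = 0.1323  (GE)
Σw_i=1.0000  μᵀw=0.1440
σ²=wᵀΣw=λ₁·μ_p+λ₂ = 0.191458·0.144 + -0.010696 = 0.016874 ≈ 0.0169

0.1323


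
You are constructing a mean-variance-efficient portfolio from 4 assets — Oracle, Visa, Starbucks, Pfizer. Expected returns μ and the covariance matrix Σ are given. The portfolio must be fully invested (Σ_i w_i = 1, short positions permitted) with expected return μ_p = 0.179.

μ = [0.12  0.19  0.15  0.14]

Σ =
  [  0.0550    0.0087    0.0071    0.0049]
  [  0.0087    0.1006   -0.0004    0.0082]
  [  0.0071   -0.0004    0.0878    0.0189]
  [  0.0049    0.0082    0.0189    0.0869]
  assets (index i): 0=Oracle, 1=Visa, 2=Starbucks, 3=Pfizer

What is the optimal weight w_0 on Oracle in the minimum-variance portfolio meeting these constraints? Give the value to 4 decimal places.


-0.1127

g=Σ⁻¹μ = [1.6488  1.6645  1.3531  1.0667]
h=Σ⁻¹𝟙 = [15.1033  8.0111  8.4702  8.0577]
a=μᵀg=0.866415  b=𝟙ᵀg=5.733111  c=𝟙ᵀh=39.642298  D=ac−b²=1.478114
λ₁=(c·0.179−b)/D = (39.642298·0.179−5.733111)/1.478114 = 0.922026
λ₂=(a−b·0.179)/D = (0.866415−5.733111·0.179)/1.478114 = -0.108119
w* = 0.922026·g + -0.108119·h:
  w_0 = 0.922026·1.6488 + -0.108119·15.1033 = -0.1127  (Oracle)
  w_1 = 0.922026·1.6645 + -0.108119·8.0111 = 0.6686  (Visa)
  w_2 = 0.922026·1.3531 + -0.108119·8.4702 = 0.3318  (Starbucks)
  w_3 = 0.922026·1.0667 + -0.108119·8.0577 = 0.1124  (Pfizer)
Σw_i=1.0000  μᵀw=0.1790
σ²=wᵀΣw=λ₁·μ_p+λ₂ = 0.922026·0.179 + -0.108119 = 0.056924 ≈ 0.0569


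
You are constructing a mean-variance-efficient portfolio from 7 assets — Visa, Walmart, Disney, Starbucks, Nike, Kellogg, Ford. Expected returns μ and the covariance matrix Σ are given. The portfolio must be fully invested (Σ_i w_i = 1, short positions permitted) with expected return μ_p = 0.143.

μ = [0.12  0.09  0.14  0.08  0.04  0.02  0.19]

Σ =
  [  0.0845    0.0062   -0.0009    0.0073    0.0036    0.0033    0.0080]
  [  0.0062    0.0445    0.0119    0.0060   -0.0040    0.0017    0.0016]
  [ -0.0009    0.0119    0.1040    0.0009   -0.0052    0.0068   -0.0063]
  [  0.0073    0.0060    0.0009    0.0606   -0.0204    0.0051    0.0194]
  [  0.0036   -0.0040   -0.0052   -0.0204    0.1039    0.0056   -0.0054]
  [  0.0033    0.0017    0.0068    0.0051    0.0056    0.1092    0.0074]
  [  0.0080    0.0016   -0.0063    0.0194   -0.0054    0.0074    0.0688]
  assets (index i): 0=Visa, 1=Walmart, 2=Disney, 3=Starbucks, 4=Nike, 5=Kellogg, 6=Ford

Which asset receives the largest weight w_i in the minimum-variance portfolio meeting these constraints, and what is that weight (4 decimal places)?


p=Σ⁻¹μ = [1.0159  1.4231  1.3999  0.4288  0.7094  -0.1959  2.6944]
q=Σ⁻¹𝟙 = [7.5773  17.8301  8.4226  14.4236  13.5135  6.0583  10.3523]
a=μᵀp=1.016680  b=𝟙ᵀp=7.475693  c=𝟙ᵀq=78.177810  D=ac−b²=23.595807
λ₁=(c·0.143−b)/D = (78.177810·0.143−7.475693)/23.595807 = 0.156966
λ₂=(a−b·0.143)/D = (1.016680−7.475693·0.143)/23.595807 = -0.002218
w* = 0.156966·p + -0.002218·q:
  w_0 = 0.156966·1.0159 + -0.002218·7.5773 = 0.1427  (Visa)
  w_1 = 0.156966·1.4231 + -0.002218·17.8301 = 0.1838  (Walmart)
  w_2 = 0.156966·1.3999 + -0.002218·8.4226 = 0.2011  (Disney)
  w_3 = 0.156966·0.4288 + -0.002218·14.4236 = 0.0353  (Starbucks)
  w_4 = 0.156966·0.7094 + -0.002218·13.5135 = 0.0814  (Nike)
  w_5 = 0.156966·-0.1959 + -0.002218·6.0583 = -0.0442  (Kellogg)
  w_6 = 0.156966·2.6944 + -0.002218·10.3523 = 0.4000  (Ford)
Σw_i=1.0000  μᵀw=0.1430
σ²=wᵀΣw=λ₁·μ_p+λ₂ = 0.156966·0.143 + -0.002218 = 0.020228 ≈ 0.0202

Ford (0.4000)


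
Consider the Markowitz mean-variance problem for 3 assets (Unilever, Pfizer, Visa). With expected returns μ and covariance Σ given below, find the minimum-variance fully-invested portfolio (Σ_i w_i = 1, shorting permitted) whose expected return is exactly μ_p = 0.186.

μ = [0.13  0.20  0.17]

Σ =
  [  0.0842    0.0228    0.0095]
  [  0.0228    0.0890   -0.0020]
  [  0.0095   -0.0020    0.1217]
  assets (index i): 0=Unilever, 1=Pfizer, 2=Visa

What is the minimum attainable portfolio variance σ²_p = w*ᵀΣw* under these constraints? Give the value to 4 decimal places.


0.0480

p=Σ⁻¹μ = [0.8306  2.0651  1.3660]
q=Σ⁻¹𝟙 = [8.5080  9.2295  7.7045]
a=μᵀp=0.753217  b=𝟙ᵀp=4.261702  c=𝟙ᵀq=25.441983  D=ac−b²=1.001232
λ₁=(c·0.186−b)/D = (25.441983·0.186−4.261702)/1.001232 = 0.469928
λ₂=(a−b·0.186)/D = (0.753217−4.261702·0.186)/1.001232 = -0.039411
w* = 0.469928·p + -0.039411·q:
  w_0 = 0.469928·0.8306 + -0.039411·8.5080 = 0.0550  (Unilever)
  w_1 = 0.469928·2.0651 + -0.039411·9.2295 = 0.6067  (Pfizer)
  w_2 = 0.469928·1.3660 + -0.039411·7.7045 = 0.3383  (Visa)
Σw_i=1.0000  μᵀw=0.1860
σ²=wᵀΣw=λ₁·μ_p+λ₂ = 0.469928·0.186 + -0.039411 = 0.047996 ≈ 0.0480


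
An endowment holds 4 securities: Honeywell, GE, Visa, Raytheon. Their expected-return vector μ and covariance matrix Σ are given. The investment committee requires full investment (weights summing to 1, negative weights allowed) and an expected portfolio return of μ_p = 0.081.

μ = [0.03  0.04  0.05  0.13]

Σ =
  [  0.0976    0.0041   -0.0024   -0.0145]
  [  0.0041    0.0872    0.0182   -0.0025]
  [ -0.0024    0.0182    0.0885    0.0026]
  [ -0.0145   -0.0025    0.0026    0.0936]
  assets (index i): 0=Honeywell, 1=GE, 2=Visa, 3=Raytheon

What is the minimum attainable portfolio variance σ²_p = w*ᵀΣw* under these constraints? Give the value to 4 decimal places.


0.0272

p=Σ⁻¹μ = [0.5206  0.3808  0.4577  1.4670]
q=Σ⁻¹𝟙 = [11.9448  9.3160  9.3396  12.5236]
a=μᵀp=0.244441  b=𝟙ᵀp=2.826028  c=𝟙ᵀq=43.123959  D=ac−b²=2.554845
λ₁=(c·0.081−b)/D = (43.123959·0.081−2.826028)/2.554845 = 0.261078
λ₂=(a−b·0.081)/D = (0.244441−2.826028·0.081)/2.554845 = 0.006080
w* = 0.261078·p + 0.006080·q:
  w_0 = 0.261078·0.5206 + 0.006080·11.9448 = 0.2085  (Honeywell)
  w_1 = 0.261078·0.3808 + 0.006080·9.3160 = 0.1561  (GE)
  w_2 = 0.261078·0.4577 + 0.006080·9.3396 = 0.1763  (Visa)
  w_3 = 0.261078·1.4670 + 0.006080·12.5236 = 0.4591  (Raytheon)
Σw_i=1.0000  μᵀw=0.0810
σ²=wᵀΣw=λ₁·μ_p+λ₂ = 0.261078·0.081 + 0.006080 = 0.027227 ≈ 0.0272


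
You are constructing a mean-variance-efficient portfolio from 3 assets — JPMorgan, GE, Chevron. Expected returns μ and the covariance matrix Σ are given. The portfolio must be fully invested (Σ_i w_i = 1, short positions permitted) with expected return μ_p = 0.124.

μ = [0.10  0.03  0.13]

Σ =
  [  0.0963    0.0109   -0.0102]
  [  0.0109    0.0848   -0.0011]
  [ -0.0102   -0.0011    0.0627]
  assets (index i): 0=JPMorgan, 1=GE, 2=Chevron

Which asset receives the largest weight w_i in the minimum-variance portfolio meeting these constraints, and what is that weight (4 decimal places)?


x=Σ⁻¹μ = [1.2549  0.2221  2.2814]
y=Σ⁻¹𝟙 = [11.0844  10.6004  17.9381]
a=μᵀx=0.428739  b=𝟙ᵀx=3.758406  c=𝟙ᵀy=39.622885  D=ac−b²=2.862249
λ₁=(c·0.124−b)/D = (39.622885·0.124−3.758406)/2.862249 = 0.403470
λ₂=(a−b·0.124)/D = (0.428739−3.758406·0.124)/2.862249 = -0.013033
w* = 0.403470·x + -0.013033·y:
  w_0 = 0.403470·1.2549 + -0.013033·11.0844 = 0.3619  (JPMorgan)
  w_1 = 0.403470·0.2221 + -0.013033·10.6004 = -0.0486  (GE)
  w_2 = 0.403470·2.2814 + -0.013033·17.9381 = 0.6867  (Chevron)
Σw_i=1.0000  μᵀw=0.1240
σ²=wᵀΣw=λ₁·μ_p+λ₂ = 0.403470·0.124 + -0.013033 = 0.036997 ≈ 0.0370

Chevron (0.6867)


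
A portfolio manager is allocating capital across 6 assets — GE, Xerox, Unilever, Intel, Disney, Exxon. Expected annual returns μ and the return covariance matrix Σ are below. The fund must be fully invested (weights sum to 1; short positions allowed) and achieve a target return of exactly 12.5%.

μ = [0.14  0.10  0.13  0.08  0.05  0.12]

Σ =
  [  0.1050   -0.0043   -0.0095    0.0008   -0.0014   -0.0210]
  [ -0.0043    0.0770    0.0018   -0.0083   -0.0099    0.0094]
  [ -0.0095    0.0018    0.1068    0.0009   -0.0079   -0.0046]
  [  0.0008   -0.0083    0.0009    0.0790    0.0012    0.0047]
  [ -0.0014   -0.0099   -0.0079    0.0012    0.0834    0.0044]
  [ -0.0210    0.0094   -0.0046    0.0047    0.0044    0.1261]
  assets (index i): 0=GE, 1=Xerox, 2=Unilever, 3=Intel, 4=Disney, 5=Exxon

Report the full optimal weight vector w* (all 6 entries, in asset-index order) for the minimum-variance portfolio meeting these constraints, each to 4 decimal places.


0.3312  0.1585  0.2555  0.0700  -0.0256  0.2104

p=Σ⁻¹μ = [1.7514  1.4504  1.4518  1.0511  0.8645  1.1188]
q=Σ⁻¹𝟙 = [12.9748  15.7297  11.5746  13.3308  14.5402  8.3364]
a=μᵀp=0.840538  b=𝟙ᵀp=7.687977  c=𝟙ᵀq=76.486438  D=ac−b²=5.184799
λ₁=(c·0.125−b)/D = (76.486438·0.125−7.687977)/5.184799 = 0.361215
λ₂=(a−b·0.125)/D = (0.840538−7.687977·0.125)/5.184799 = -0.023233
w* = 0.361215·p + -0.023233·q:
  w_0 = 0.361215·1.7514 + -0.023233·12.9748 = 0.3312  (GE)
  w_1 = 0.361215·1.4504 + -0.023233·15.7297 = 0.1585  (Xerox)
  w_2 = 0.361215·1.4518 + -0.023233·11.5746 = 0.2555  (Unilever)
  w_3 = 0.361215·1.0511 + -0.023233·13.3308 = 0.0700  (Intel)
  w_4 = 0.361215·0.8645 + -0.023233·14.5402 = -0.0256  (Disney)
  w_5 = 0.361215·1.1188 + -0.023233·8.3364 = 0.2104  (Exxon)
Σw_i=1.0000  μᵀw=0.1250
σ²=wᵀΣw=λ₁·μ_p+λ₂ = 0.361215·0.125 + -0.023233 = 0.021919 ≈ 0.0219


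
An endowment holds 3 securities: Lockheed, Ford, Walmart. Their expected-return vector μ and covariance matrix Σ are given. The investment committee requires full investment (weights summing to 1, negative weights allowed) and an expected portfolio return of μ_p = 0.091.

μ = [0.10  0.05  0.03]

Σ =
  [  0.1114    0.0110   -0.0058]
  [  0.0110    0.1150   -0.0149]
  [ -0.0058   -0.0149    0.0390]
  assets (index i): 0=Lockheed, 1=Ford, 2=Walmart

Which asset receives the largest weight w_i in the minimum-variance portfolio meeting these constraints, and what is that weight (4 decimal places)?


Lockheed (0.8353)

p=Σ⁻¹μ = [0.9061  0.4895  1.0910]
q=Σ⁻¹𝟙 = [9.4477  11.8845  31.5865]
a=μᵀp=0.147817  b=𝟙ᵀp=2.486589  c=𝟙ᵀq=52.918715  D=ac−b²=1.639134
λ₁=(c·0.091−b)/D = (52.918715·0.091−2.486589)/1.639134 = 1.420881
λ₂=(a−b·0.091)/D = (0.147817−2.486589·0.091)/1.639134 = -0.047869
w* = 1.420881·p + -0.047869·q:
  w_0 = 1.420881·0.9061 + -0.047869·9.4477 = 0.8353  (Lockheed)
  w_1 = 1.420881·0.4895 + -0.047869·11.8845 = 0.1266  (Ford)
  w_2 = 1.420881·1.0910 + -0.047869·31.5865 = 0.0382  (Walmart)
Σw_i=1.0000  μᵀw=0.0910
σ²=wᵀΣw=λ₁·μ_p+λ₂ = 1.420881·0.091 + -0.047869 = 0.081432 ≈ 0.0814


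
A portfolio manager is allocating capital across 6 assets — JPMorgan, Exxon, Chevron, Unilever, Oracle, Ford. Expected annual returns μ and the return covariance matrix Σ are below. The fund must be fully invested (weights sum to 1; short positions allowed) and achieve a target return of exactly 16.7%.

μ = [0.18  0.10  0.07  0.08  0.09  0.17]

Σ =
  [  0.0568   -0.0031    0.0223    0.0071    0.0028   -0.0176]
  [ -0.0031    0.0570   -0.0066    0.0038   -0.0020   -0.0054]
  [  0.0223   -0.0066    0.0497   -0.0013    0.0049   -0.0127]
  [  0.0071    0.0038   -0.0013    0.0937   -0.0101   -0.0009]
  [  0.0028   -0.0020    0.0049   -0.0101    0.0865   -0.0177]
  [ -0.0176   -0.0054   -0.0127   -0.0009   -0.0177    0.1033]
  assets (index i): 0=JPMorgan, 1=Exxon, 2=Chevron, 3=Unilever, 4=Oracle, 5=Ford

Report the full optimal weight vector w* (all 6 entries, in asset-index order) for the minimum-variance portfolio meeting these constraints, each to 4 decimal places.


x=Σ⁻¹μ = [3.7508  2.2985  0.5967  0.6816  1.5818  2.7552]
y=Σ⁻¹𝟙 = [14.5921  22.2371  20.0168  10.7940  15.5235  18.5440]
a=μᵀx=1.612033  b=𝟙ᵀx=11.664576  c=𝟙ᵀy=101.707472  D=ac−b²=27.893472
λ₁=(c·0.167−b)/D = (101.707472·0.167−11.664576)/27.893472 = 0.190746
λ₂=(a−b·0.167)/D = (1.612033−11.664576·0.167)/27.893472 = -0.012044
w* = 0.190746·x + -0.012044·y:
  w_0 = 0.190746·3.7508 + -0.012044·14.5921 = 0.5397  (JPMorgan)
  w_1 = 0.190746·2.2985 + -0.012044·22.2371 = 0.1706  (Exxon)
  w_2 = 0.190746·0.5967 + -0.012044·20.0168 = -0.1273  (Chevron)
  w_3 = 0.190746·0.6816 + -0.012044·10.7940 = 0.0000  (Unilever)
  w_4 = 0.190746·1.5818 + -0.012044·15.5235 = 0.1147  (Oracle)
  w_5 = 0.190746·2.7552 + -0.012044·18.5440 = 0.3022  (Ford)
Σw_i=1.0000  μᵀw=0.1670
σ²=wᵀΣw=λ₁·μ_p+λ₂ = 0.190746·0.167 + -0.012044 = 0.019811 ≈ 0.0198

0.5397  0.1706  -0.1273  0.0000  0.1147  0.3022


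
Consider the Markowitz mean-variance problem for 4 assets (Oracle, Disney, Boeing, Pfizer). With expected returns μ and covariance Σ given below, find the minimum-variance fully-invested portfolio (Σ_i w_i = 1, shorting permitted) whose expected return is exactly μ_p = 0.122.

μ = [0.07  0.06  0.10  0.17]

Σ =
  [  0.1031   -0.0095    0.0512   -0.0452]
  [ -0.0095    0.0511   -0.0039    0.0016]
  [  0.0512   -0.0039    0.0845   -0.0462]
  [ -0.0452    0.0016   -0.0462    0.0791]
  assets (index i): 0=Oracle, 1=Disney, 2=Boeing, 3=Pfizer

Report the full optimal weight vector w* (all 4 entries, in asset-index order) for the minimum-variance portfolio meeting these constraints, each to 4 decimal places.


0.1298  0.1371  0.2849  0.4482

g=Σ⁻¹μ = [1.3857  1.5116  2.9454  4.6308]
h=Σ⁻¹𝟙 = [15.8820  23.1268  21.8858  34.0327]
a=μᵀg=1.269468  b=𝟙ᵀg=10.473478  c=𝟙ᵀh=94.927230  D=ac−b²=10.813293
λ₁=(c·0.122−b)/D = (94.927230·0.122−10.473478)/10.813293 = 0.102434
λ₂=(a−b·0.122)/D = (1.269468−10.473478·0.122)/10.813293 = -0.000767
w* = 0.102434·g + -0.000767·h:
  w_0 = 0.102434·1.3857 + -0.000767·15.8820 = 0.1298  (Oracle)
  w_1 = 0.102434·1.5116 + -0.000767·23.1268 = 0.1371  (Disney)
  w_2 = 0.102434·2.9454 + -0.000767·21.8858 = 0.2849  (Boeing)
  w_3 = 0.102434·4.6308 + -0.000767·34.0327 = 0.4482  (Pfizer)
Σw_i=1.0000  μᵀw=0.1220
σ²=wᵀΣw=λ₁·μ_p+λ₂ = 0.102434·0.122 + -0.000767 = 0.011730 ≈ 0.0117


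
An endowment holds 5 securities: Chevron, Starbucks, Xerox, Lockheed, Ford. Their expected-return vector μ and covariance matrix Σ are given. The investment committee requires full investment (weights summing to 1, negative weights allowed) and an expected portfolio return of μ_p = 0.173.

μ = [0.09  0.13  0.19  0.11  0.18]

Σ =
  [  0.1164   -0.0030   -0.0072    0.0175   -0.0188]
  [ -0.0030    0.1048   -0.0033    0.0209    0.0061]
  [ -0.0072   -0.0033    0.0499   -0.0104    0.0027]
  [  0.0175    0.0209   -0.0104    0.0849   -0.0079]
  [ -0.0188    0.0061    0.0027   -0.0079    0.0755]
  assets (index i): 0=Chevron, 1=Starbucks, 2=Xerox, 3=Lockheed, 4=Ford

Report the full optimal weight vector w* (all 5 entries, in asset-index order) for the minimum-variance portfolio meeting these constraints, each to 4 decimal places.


g=Σ⁻¹μ = [1.2485  0.9433  4.2349  1.5697  2.6316]
h=Σ⁻¹𝟙 = [10.9819  7.2700  23.7736  12.1085  15.8090]
a=μᵀg=1.685981  b=𝟙ᵀg=10.628018  c=𝟙ᵀh=69.943030  D=ac−b²=4.967888
λ₁=(c·0.173−b)/D = (69.943030·0.173−10.628018)/4.967888 = 0.296328
λ₂=(a−b·0.173)/D = (1.685981−10.628018·0.173)/4.967888 = -0.030730
w* = 0.296328·g + -0.030730·h:
  w_0 = 0.296328·1.2485 + -0.030730·10.9819 = 0.0325  (Chevron)
  w_1 = 0.296328·0.9433 + -0.030730·7.2700 = 0.0561  (Starbucks)
  w_2 = 0.296328·4.2349 + -0.030730·23.7736 = 0.5243  (Xerox)
  w_3 = 0.296328·1.5697 + -0.030730·12.1085 = 0.0930  (Lockheed)
  w_4 = 0.296328·2.6316 + -0.030730·15.8090 = 0.2940  (Ford)
Σw_i=1.0000  μᵀw=0.1730
σ²=wᵀΣw=λ₁·μ_p+λ₂ = 0.296328·0.173 + -0.030730 = 0.020534 ≈ 0.0205

0.0325  0.0561  0.5243  0.0930  0.2940


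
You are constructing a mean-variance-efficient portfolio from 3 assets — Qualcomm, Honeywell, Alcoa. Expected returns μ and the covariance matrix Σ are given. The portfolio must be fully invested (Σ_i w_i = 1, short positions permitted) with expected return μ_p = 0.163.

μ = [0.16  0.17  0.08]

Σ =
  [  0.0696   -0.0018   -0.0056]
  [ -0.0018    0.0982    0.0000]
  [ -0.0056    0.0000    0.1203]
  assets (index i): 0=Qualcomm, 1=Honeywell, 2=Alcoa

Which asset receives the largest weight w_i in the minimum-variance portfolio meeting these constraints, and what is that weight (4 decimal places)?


u=Σ⁻¹μ = [2.4073  1.7753  0.7771]
v=Σ⁻¹𝟙 = [15.3648  10.4649  9.0278]
a=μᵀu=0.749129  b=𝟙ᵀu=4.959636  c=𝟙ᵀv=34.857560  D=ac−b²=1.514838
λ₁=(c·0.163−b)/D = (34.857560·0.163−4.959636)/1.514838 = 0.476715
λ₂=(a−b·0.163)/D = (0.749129−4.959636·0.163)/1.514838 = -0.039140
w* = 0.476715·u + -0.039140·v:
  w_0 = 0.476715·2.4073 + -0.039140·15.3648 = 0.5462  (Qualcomm)
  w_1 = 0.476715·1.7753 + -0.039140·10.4649 = 0.4367  (Honeywell)
  w_2 = 0.476715·0.7771 + -0.039140·9.0278 = 0.0171  (Alcoa)
Σw_i=1.0000  μᵀw=0.1630
σ²=wᵀΣw=λ₁·μ_p+λ₂ = 0.476715·0.163 + -0.039140 = 0.038564 ≈ 0.0386

Qualcomm (0.5462)


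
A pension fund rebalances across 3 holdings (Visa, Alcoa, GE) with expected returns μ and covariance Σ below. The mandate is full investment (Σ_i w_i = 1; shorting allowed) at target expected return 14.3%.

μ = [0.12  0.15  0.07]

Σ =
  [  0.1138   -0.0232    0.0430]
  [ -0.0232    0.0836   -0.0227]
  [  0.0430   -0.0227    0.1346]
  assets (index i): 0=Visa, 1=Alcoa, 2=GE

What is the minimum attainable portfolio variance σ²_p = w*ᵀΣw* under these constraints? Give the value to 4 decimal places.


0.0429

u=Σ⁻¹μ = [1.3418  2.2966  0.4787]
v=Σ⁻¹𝟙 = [9.4367  16.5365  7.2036]
a=μᵀu=0.539018  b=𝟙ᵀu=4.117127  c=𝟙ᵀv=33.176757  D=ac−b²=0.932118
λ₁=(c·0.143−b)/D = (33.176757·0.143−4.117127)/0.932118 = 0.672822
λ₂=(a−b·0.143)/D = (0.539018−4.117127·0.143)/0.932118 = -0.053353
w* = 0.672822·u + -0.053353·v:
  w_0 = 0.672822·1.3418 + -0.053353·9.4367 = 0.3993  (Visa)
  w_1 = 0.672822·2.2966 + -0.053353·16.5365 = 0.6629  (Alcoa)
  w_2 = 0.672822·0.4787 + -0.053353·7.2036 = -0.0622  (GE)
Σw_i=1.0000  μᵀw=0.1430
σ²=wᵀΣw=λ₁·μ_p+λ₂ = 0.672822·0.143 + -0.053353 = 0.042860 ≈ 0.0429


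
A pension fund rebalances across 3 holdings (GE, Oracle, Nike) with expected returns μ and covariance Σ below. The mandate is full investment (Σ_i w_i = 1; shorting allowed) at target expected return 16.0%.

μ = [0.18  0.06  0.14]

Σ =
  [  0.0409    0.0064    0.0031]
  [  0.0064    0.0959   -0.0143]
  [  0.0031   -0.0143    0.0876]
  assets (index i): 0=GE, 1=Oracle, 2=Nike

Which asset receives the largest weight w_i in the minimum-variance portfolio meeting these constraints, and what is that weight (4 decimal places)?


g=Σ⁻¹μ = [4.1938  0.5760  1.5438]
h=Σ⁻¹𝟙 = [21.8158  10.8221  12.4101]
a=μᵀg=1.005579  b=𝟙ᵀg=6.313594  c=𝟙ᵀh=45.048093  D=ac−b²=5.437954
λ₁=(c·0.160−b)/D = (45.048093·0.160−6.313594)/5.437954 = 0.164419
λ₂=(a−b·0.160)/D = (1.005579−6.313594·0.160)/5.437954 = -0.000845
w* = 0.164419·g + -0.000845·h:
  w_0 = 0.164419·4.1938 + -0.000845·21.8158 = 0.6711  (GE)
  w_1 = 0.164419·0.5760 + -0.000845·10.8221 = 0.0856  (Oracle)
  w_2 = 0.164419·1.5438 + -0.000845·12.4101 = 0.2433  (Nike)
Σw_i=1.0000  μᵀw=0.1600
σ²=wᵀΣw=λ₁·μ_p+λ₂ = 0.164419·0.160 + -0.000845 = 0.025462 ≈ 0.0255

GE (0.6711)


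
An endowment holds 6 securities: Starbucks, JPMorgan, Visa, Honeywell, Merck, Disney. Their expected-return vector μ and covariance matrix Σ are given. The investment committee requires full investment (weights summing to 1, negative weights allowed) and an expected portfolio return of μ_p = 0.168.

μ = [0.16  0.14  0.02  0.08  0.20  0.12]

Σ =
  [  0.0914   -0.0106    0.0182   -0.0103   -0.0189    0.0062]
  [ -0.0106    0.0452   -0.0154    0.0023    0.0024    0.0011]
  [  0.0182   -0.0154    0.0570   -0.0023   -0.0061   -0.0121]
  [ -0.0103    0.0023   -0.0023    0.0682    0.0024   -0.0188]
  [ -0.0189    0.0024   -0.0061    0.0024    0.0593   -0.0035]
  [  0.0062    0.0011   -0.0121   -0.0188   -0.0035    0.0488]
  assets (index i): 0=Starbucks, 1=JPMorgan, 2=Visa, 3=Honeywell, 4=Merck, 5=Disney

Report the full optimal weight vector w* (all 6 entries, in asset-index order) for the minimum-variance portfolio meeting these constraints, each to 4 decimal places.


u=Σ⁻¹μ = [2.7594  3.9435  1.8951  2.3930  4.4107  3.7277]
v=Σ⁻¹𝟙 = [13.4570  33.3140  34.0970  26.4539  24.5094  38.4347]
a=μᵀu=2.552387  b=𝟙ᵀu=19.129377  c=𝟙ᵀv=170.266005  D=ac−b²=68.651619
λ₁=(c·0.168−b)/D = (170.266005·0.168−19.129377)/68.651619 = 0.138020
λ₂=(a−b·0.168)/D = (2.552387−19.129377·0.168)/68.651619 = -0.009633
w* = 0.138020·u + -0.009633·v:
  w_0 = 0.138020·2.7594 + -0.009633·13.4570 = 0.2512  (Starbucks)
  w_1 = 0.138020·3.9435 + -0.009633·33.3140 = 0.2234  (JPMorgan)
  w_2 = 0.138020·1.8951 + -0.009633·34.0970 = -0.0669  (Visa)
  w_3 = 0.138020·2.3930 + -0.009633·26.4539 = 0.0754  (Honeywell)
  w_4 = 0.138020·4.4107 + -0.009633·24.5094 = 0.3727  (Merck)
  w_5 = 0.138020·3.7277 + -0.009633·38.4347 = 0.1442  (Disney)
Σw_i=1.0000  μᵀw=0.1680
σ²=wᵀΣw=λ₁·μ_p+λ₂ = 0.138020·0.168 + -0.009633 = 0.013554 ≈ 0.0136

0.2512  0.2234  -0.0669  0.0754  0.3727  0.1442


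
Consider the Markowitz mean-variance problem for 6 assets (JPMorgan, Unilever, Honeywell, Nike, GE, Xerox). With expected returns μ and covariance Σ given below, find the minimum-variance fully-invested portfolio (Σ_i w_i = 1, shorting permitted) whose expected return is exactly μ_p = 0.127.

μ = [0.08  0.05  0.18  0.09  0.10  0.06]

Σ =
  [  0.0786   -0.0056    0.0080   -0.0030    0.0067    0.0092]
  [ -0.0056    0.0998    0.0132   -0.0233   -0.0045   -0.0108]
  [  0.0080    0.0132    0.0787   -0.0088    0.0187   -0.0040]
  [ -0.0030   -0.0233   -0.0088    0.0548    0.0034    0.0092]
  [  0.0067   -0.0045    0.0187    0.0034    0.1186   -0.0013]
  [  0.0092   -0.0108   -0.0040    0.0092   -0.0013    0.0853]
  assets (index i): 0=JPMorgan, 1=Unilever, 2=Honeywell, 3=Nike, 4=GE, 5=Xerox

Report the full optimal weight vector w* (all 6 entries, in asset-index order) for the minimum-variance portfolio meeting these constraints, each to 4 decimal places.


0.0886  0.0518  0.4538  0.3184  0.0434  0.0440

x=Σ⁻¹μ = [0.8346  0.8688  2.2441  2.2933  0.4158  0.5876]
y=Σ⁻¹𝟙 = [12.0728  16.6604  10.6258  25.5818  6.0866  10.3626]
a=μᵀx=0.797386  b=𝟙ᵀx=7.244266  c=𝟙ᵀy=81.389988  D=ac−b²=12.419861
λ₁=(c·0.127−b)/D = (81.389988·0.127−7.244266)/12.419861 = 0.248977
λ₂=(a−b·0.127)/D = (0.797386−7.244266·0.127)/12.419861 = -0.009874
w* = 0.248977·x + -0.009874·y:
  w_0 = 0.248977·0.8346 + -0.009874·12.0728 = 0.0886  (JPMorgan)
  w_1 = 0.248977·0.8688 + -0.009874·16.6604 = 0.0518  (Unilever)
  w_2 = 0.248977·2.2441 + -0.009874·10.6258 = 0.4538  (Honeywell)
  w_3 = 0.248977·2.2933 + -0.009874·25.5818 = 0.3184  (Nike)
  w_4 = 0.248977·0.4158 + -0.009874·6.0866 = 0.0434  (GE)
  w_5 = 0.248977·0.5876 + -0.009874·10.3626 = 0.0440  (Xerox)
Σw_i=1.0000  μᵀw=0.1270
σ²=wᵀΣw=λ₁·μ_p+λ₂ = 0.248977·0.127 + -0.009874 = 0.021746 ≈ 0.0217


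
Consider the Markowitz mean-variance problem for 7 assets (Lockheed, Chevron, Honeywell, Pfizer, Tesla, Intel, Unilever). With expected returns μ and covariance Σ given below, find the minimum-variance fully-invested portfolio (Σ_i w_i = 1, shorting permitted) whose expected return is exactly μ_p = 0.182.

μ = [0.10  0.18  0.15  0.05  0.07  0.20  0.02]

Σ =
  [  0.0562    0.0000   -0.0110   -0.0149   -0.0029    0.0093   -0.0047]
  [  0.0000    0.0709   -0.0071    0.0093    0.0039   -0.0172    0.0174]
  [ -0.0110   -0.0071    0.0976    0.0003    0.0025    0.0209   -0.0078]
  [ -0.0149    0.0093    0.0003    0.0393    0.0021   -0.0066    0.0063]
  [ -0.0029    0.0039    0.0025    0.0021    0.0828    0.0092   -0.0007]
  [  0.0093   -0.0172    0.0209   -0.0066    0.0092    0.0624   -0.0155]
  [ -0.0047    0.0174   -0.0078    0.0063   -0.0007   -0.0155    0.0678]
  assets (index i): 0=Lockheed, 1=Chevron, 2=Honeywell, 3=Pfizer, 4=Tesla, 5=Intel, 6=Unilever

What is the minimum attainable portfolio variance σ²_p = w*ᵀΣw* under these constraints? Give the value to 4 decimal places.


p=Σ⁻¹μ = [1.9376  3.1929  1.2302  1.7699  0.2805  3.6348  0.4208]
q=Σ⁻¹𝟙 = [27.8594  10.5300  11.4456  33.1816  9.6112  17.0619  16.2115]
a=μᵀp=1.796510  b=𝟙ᵀp=12.466651  c=𝟙ᵀq=125.901098  D=ac−b²=70.765161
λ₁=(c·0.182−b)/D = (125.901098·0.182−12.466651)/70.765161 = 0.147634
λ₂=(a−b·0.182)/D = (1.796510−12.466651·0.182)/70.765161 = -0.006676
w* = 0.147634·p + -0.006676·q:
  w_0 = 0.147634·1.9376 + -0.006676·27.8594 = 0.1001  (Lockheed)
  w_1 = 0.147634·3.1929 + -0.006676·10.5300 = 0.4011  (Chevron)
  w_2 = 0.147634·1.2302 + -0.006676·11.4456 = 0.1052  (Honeywell)
  w_3 = 0.147634·1.7699 + -0.006676·33.1816 = 0.0398  (Pfizer)
  w_4 = 0.147634·0.2805 + -0.006676·9.6112 = -0.0227  (Tesla)
  w_5 = 0.147634·3.6348 + -0.006676·17.0619 = 0.4227  (Intel)
  w_6 = 0.147634·0.4208 + -0.006676·16.2115 = -0.0461  (Unilever)
Σw_i=1.0000  μᵀw=0.1820
σ²=wᵀΣw=λ₁·μ_p+λ₂ = 0.147634·0.182 + -0.006676 = 0.020194 ≈ 0.0202

0.0202


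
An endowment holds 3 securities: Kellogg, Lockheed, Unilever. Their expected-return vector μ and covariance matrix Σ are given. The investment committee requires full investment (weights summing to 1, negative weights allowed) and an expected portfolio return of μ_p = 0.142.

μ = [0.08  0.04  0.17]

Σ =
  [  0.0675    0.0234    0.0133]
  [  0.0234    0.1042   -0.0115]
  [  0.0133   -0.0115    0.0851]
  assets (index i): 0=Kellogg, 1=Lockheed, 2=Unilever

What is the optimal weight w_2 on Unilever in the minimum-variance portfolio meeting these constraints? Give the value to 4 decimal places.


0.7323

p=Σ⁻¹μ = [0.6410  0.4561  1.9591]
q=Σ⁻¹𝟙 = [9.5392  8.7171  11.4380]
a=μᵀp=0.402576  b=𝟙ᵀp=3.056281  c=𝟙ᵀq=29.694284  D=ac−b²=2.613364
λ₁=(c·0.142−b)/D = (29.694284·0.142−3.056281)/2.613364 = 0.443990
λ₂=(a−b·0.142)/D = (0.402576−3.056281·0.142)/2.613364 = -0.012021
w* = 0.443990·p + -0.012021·q:
  w_0 = 0.443990·0.6410 + -0.012021·9.5392 = 0.1699  (Kellogg)
  w_1 = 0.443990·0.4561 + -0.012021·8.7171 = 0.0977  (Lockheed)
  w_2 = 0.443990·1.9591 + -0.012021·11.4380 = 0.7323  (Unilever)
Σw_i=1.0000  μᵀw=0.1420
σ²=wᵀΣw=λ₁·μ_p+λ₂ = 0.443990·0.142 + -0.012021 = 0.051025 ≈ 0.0510


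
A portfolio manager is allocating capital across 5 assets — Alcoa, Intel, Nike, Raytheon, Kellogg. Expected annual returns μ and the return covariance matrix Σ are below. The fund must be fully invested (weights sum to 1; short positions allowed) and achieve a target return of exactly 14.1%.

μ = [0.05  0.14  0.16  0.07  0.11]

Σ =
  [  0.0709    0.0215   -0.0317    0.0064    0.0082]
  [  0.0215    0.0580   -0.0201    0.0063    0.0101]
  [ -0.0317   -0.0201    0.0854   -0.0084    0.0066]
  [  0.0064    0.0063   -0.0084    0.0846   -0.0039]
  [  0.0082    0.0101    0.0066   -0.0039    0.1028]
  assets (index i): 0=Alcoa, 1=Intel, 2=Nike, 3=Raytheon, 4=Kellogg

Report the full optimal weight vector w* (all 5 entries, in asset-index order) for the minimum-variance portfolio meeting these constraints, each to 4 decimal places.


x=Σ⁻¹μ = [1.0208  2.8768  2.9714  0.8563  0.5477]
y=Σ⁻¹𝟙 = [17.6275  16.3411  22.8190  11.7983  5.6986]
a=μᵀx=1.049398  b=𝟙ᵀx=8.272906  c=𝟙ᵀy=74.284598  D=ac−b²=9.513118
λ₁=(c·0.141−b)/D = (74.284598·0.141−8.272906)/9.513118 = 0.231388
λ₂=(a−b·0.141)/D = (1.049398−8.272906·0.141)/9.513118 = -0.012307
w* = 0.231388·x + -0.012307·y:
  w_0 = 0.231388·1.0208 + -0.012307·17.6275 = 0.0192  (Alcoa)
  w_1 = 0.231388·2.8768 + -0.012307·16.3411 = 0.4645  (Intel)
  w_2 = 0.231388·2.9714 + -0.012307·22.8190 = 0.4067  (Nike)
  w_3 = 0.231388·0.8563 + -0.012307·11.7983 = 0.0529  (Raytheon)
  w_4 = 0.231388·0.5477 + -0.012307·5.6986 = 0.0566  (Kellogg)
Σw_i=1.0000  μᵀw=0.1410
σ²=wᵀΣw=λ₁·μ_p+λ₂ = 0.231388·0.141 + -0.012307 = 0.020318 ≈ 0.0203

0.0192  0.4645  0.4067  0.0529  0.0566


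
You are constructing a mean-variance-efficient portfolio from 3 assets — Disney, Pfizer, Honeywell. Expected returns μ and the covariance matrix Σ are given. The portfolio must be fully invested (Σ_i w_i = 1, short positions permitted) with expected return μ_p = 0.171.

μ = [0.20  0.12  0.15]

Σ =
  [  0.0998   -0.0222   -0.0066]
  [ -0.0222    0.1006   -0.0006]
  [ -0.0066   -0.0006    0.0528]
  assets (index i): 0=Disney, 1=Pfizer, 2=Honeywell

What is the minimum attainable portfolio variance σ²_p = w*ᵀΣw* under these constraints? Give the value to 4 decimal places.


u=Σ⁻¹μ = [2.6126  1.7884  3.1878]
v=Σ⁻¹𝟙 = [14.3441  13.2303  20.8827]
a=μᵀu=1.215310  b=𝟙ᵀu=7.588863  c=𝟙ᵀv=48.457123  D=ac−b²=1.299566
λ₁=(c·0.171−b)/D = (48.457123·0.171−7.588863)/1.299566 = 0.536567
λ₂=(a−b·0.171)/D = (1.215310−7.588863·0.171)/1.299566 = -0.063395
w* = 0.536567·u + -0.063395·v:
  w_0 = 0.536567·2.6126 + -0.063395·14.3441 = 0.4925  (Disney)
  w_1 = 0.536567·1.7884 + -0.063395·13.2303 = 0.1209  (Pfizer)
  w_2 = 0.536567·3.1878 + -0.063395·20.8827 = 0.3866  (Honeywell)
Σw_i=1.0000  μᵀw=0.1710
σ²=wᵀΣw=λ₁·μ_p+λ₂ = 0.536567·0.171 + -0.063395 = 0.028358 ≈ 0.0284

0.0284


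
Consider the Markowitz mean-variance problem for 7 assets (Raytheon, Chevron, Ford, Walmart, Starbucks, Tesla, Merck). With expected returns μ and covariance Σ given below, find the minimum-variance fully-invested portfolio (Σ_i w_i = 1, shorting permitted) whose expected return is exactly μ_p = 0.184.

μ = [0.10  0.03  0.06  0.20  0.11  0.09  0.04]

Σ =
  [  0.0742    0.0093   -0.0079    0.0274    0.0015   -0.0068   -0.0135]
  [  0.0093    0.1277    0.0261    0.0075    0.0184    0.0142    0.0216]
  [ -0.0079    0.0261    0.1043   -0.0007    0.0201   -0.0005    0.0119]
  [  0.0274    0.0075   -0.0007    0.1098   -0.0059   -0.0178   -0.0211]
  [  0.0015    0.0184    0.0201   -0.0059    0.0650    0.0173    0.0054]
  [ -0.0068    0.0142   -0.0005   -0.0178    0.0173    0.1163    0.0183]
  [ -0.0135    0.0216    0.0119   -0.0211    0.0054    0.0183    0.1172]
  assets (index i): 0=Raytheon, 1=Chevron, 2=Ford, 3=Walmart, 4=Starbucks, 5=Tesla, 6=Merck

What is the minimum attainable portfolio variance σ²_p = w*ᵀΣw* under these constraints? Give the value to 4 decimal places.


0.0562

u=Σ⁻¹μ = [0.8774  -0.4563  0.3962  1.9815  1.5792  0.8506  0.6374]
v=Σ⁻¹𝟙 = [12.7962  0.9162  7.3445  9.4672  10.6113  7.7043  9.1043]
a=μᵀu=0.769883  b=𝟙ᵀu=5.866014  c=𝟙ᵀv=57.943984  D=ac−b²=10.199972
λ₁=(c·0.184−b)/D = (57.943984·0.184−5.866014)/10.199972 = 0.470166
λ₂=(a−b·0.184)/D = (0.769883−5.866014·0.184)/10.199972 = -0.030340
w* = 0.470166·u + -0.030340·v:
  w_0 = 0.470166·0.8774 + -0.030340·12.7962 = 0.0243  (Raytheon)
  w_1 = 0.470166·-0.4563 + -0.030340·0.9162 = -0.2423  (Chevron)
  w_2 = 0.470166·0.3962 + -0.030340·7.3445 = -0.0365  (Ford)
  w_3 = 0.470166·1.9815 + -0.030340·9.4672 = 0.6444  (Walmart)
  w_4 = 0.470166·1.5792 + -0.030340·10.6113 = 0.4205  (Starbucks)
  w_5 = 0.470166·0.8506 + -0.030340·7.7043 = 0.1662  (Tesla)
  w_6 = 0.470166·0.6374 + -0.030340·9.1043 = 0.0234  (Merck)
Σw_i=1.0000  μᵀw=0.1840
σ²=wᵀΣw=λ₁·μ_p+λ₂ = 0.470166·0.184 + -0.030340 = 0.056171 ≈ 0.0562


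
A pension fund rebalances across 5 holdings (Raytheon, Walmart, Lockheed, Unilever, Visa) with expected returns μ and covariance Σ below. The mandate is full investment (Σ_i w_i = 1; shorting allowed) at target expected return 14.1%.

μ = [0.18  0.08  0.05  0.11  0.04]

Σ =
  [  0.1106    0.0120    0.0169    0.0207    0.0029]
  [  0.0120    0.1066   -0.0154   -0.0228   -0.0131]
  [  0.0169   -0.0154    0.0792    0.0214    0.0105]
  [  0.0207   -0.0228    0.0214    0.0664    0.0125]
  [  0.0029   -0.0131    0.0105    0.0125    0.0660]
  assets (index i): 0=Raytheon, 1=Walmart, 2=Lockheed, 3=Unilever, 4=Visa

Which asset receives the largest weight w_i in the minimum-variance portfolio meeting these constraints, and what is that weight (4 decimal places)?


g=Σ⁻¹μ = [1.2086  1.0071  0.1020  1.5079  0.4510]
h=Σ⁻¹𝟙 = [3.0677  15.0128  9.3645  13.6189  13.9274]
a=μᵀg=0.487122  b=𝟙ᵀg=4.276608  c=𝟙ᵀh=54.991290  D=ac−b²=8.498074
λ₁=(c·0.141−b)/D = (54.991290·0.141−4.276608)/8.498074 = 0.409171
λ₂=(a−b·0.141)/D = (0.487122−4.276608·0.141)/8.498074 = -0.013636
w* = 0.409171·g + -0.013636·h:
  w_0 = 0.409171·1.2086 + -0.013636·3.0677 = 0.4527  (Raytheon)
  w_1 = 0.409171·1.0071 + -0.013636·15.0128 = 0.2074  (Walmart)
  w_2 = 0.409171·0.1020 + -0.013636·9.3645 = -0.0860  (Lockheed)
  w_3 = 0.409171·1.5079 + -0.013636·13.6189 = 0.4313  (Unilever)
  w_4 = 0.409171·0.4510 + -0.013636·13.9274 = -0.0054  (Visa)
Σw_i=1.0000  μᵀw=0.1410
σ²=wᵀΣw=λ₁·μ_p+λ₂ = 0.409171·0.141 + -0.013636 = 0.044057 ≈ 0.0441

Raytheon (0.4527)


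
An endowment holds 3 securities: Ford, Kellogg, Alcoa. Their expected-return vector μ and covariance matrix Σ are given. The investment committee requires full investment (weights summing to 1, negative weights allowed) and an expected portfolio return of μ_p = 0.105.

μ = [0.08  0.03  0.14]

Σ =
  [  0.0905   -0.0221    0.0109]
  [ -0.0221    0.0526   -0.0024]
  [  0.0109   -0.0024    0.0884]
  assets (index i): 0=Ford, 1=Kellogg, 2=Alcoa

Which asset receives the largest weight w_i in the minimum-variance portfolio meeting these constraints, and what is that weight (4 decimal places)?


Alcoa (0.5664)

g=Σ⁻¹μ = [0.9583  1.0411  1.4938]
h=Σ⁻¹𝟙 = [16.2659  26.3028  10.0207]
a=μᵀg=0.317032  b=𝟙ᵀg=3.493253  c=𝟙ᵀh=52.589391  D=ac−b²=4.469725
λ₁=(c·0.105−b)/D = (52.589391·0.105−3.493253)/4.469725 = 0.453861
λ₂=(a−b·0.105)/D = (0.317032−3.493253·0.105)/4.469725 = -0.011132
w* = 0.453861·g + -0.011132·h:
  w_0 = 0.453861·0.9583 + -0.011132·16.2659 = 0.2539  (Ford)
  w_1 = 0.453861·1.0411 + -0.011132·26.3028 = 0.1797  (Kellogg)
  w_2 = 0.453861·1.4938 + -0.011132·10.0207 = 0.5664  (Alcoa)
Σw_i=1.0000  μᵀw=0.1050
σ²=wᵀΣw=λ₁·μ_p+λ₂ = 0.453861·0.105 + -0.011132 = 0.036523 ≈ 0.0365


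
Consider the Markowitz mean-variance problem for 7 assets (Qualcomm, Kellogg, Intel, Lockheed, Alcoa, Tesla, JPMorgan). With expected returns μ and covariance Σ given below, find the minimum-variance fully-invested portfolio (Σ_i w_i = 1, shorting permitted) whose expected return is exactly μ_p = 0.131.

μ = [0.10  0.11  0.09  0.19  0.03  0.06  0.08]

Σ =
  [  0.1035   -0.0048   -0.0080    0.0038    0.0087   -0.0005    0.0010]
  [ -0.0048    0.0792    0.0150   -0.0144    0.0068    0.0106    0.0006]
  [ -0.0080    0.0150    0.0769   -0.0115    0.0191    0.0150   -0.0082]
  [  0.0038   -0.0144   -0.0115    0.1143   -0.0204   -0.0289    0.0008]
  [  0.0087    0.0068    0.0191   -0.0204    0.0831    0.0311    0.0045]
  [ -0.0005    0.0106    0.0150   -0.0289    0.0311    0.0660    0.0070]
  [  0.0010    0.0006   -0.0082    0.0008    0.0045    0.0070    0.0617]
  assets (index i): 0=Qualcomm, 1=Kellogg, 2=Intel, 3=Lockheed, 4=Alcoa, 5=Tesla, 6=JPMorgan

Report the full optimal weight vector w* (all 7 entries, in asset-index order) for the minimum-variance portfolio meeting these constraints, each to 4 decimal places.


x=Σ⁻¹μ = [1.0568  1.4497  1.2505  2.2308  -0.1720  1.3237  1.2650]
y=Σ⁻¹𝟙 = [10.0197  11.4158  11.8477  15.2291  5.2721  13.2497  15.4234]
a=μᵀx=0.977004  b=𝟙ᵀx=8.404551  c=𝟙ᵀy=82.457548  D=ac−b²=9.924870
λ₁=(c·0.131−b)/D = (82.457548·0.131−8.404551)/9.924870 = 0.241554
λ₂=(a−b·0.131)/D = (0.977004−8.404551·0.131)/9.924870 = -0.012493
w* = 0.241554·x + -0.012493·y:
  w_0 = 0.241554·1.0568 + -0.012493·10.0197 = 0.1301  (Qualcomm)
  w_1 = 0.241554·1.4497 + -0.012493·11.4158 = 0.2076  (Kellogg)
  w_2 = 0.241554·1.2505 + -0.012493·11.8477 = 0.1541  (Intel)
  w_3 = 0.241554·2.2308 + -0.012493·15.2291 = 0.3486  (Lockheed)
  w_4 = 0.241554·-0.1720 + -0.012493·5.2721 = -0.1074  (Alcoa)
  w_5 = 0.241554·1.3237 + -0.012493·13.2497 = 0.1542  (Tesla)
  w_6 = 0.241554·1.2650 + -0.012493·15.4234 = 0.1129  (JPMorgan)
Σw_i=1.0000  μᵀw=0.1310
σ²=wᵀΣw=λ₁·μ_p+λ₂ = 0.241554·0.131 + -0.012493 = 0.019150 ≈ 0.0192

0.1301  0.2076  0.1541  0.3486  -0.1074  0.1542  0.1129


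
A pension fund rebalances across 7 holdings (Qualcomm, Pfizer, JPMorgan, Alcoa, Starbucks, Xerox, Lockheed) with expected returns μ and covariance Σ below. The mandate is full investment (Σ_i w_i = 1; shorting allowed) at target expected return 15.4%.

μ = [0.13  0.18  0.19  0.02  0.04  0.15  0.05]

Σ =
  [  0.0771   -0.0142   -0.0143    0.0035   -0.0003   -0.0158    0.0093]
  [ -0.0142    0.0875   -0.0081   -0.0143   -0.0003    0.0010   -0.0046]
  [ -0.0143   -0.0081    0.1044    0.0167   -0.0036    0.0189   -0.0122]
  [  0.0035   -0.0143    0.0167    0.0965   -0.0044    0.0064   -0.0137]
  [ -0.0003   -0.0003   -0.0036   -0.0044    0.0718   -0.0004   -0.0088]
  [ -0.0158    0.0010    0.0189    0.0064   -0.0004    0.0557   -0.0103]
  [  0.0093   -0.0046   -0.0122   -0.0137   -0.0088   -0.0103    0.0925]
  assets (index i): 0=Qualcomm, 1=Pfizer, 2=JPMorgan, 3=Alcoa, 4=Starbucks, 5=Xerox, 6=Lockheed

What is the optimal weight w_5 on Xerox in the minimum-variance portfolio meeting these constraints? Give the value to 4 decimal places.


x=Σ⁻¹μ = [3.0620  2.7926  2.0430  0.1485  0.8420  3.0065  1.0779]
y=Σ⁻¹𝟙 = [20.1977  18.3949  10.4727  12.3201  17.5710  21.6500  16.9832]
a=μᵀx=1.830424  b=𝟙ᵀx=12.972500  c=𝟙ᵀy=117.589617  D=ac−b²=46.953069
λ₁=(c·0.154−b)/D = (117.589617·0.154−12.972500)/46.953069 = 0.109392
λ₂=(a−b·0.154)/D = (1.830424−12.972500·0.154)/46.953069 = -0.003564
w* = 0.109392·x + -0.003564·y:
  w_0 = 0.109392·3.0620 + -0.003564·20.1977 = 0.2630  (Qualcomm)
  w_1 = 0.109392·2.7926 + -0.003564·18.3949 = 0.2399  (Pfizer)
  w_2 = 0.109392·2.0430 + -0.003564·10.4727 = 0.1862  (JPMorgan)
  w_3 = 0.109392·0.1485 + -0.003564·12.3201 = -0.0277  (Alcoa)
  w_4 = 0.109392·0.8420 + -0.003564·17.5710 = 0.0295  (Starbucks)
  w_5 = 0.109392·3.0065 + -0.003564·21.6500 = 0.2517  (Xerox)
  w_6 = 0.109392·1.0779 + -0.003564·16.9832 = 0.0574  (Lockheed)
Σw_i=1.0000  μᵀw=0.1540
σ²=wᵀΣw=λ₁·μ_p+λ₂ = 0.109392·0.154 + -0.003564 = 0.013282 ≈ 0.0133

0.2517


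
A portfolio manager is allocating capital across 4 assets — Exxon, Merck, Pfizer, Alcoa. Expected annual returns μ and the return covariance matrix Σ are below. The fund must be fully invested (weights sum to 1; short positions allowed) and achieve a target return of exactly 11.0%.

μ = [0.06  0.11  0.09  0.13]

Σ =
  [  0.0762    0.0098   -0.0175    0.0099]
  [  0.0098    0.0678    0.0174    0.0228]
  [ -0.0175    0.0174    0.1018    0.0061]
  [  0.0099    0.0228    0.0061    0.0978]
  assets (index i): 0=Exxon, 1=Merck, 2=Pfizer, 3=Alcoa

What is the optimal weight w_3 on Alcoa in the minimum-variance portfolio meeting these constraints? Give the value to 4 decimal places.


0.3823

u=Σ⁻¹μ = [0.7117  0.9910  0.7785  0.9776]
v=Σ⁻¹𝟙 = [13.6719  7.9660  10.4324  6.3332]
a=μᵀu=0.348866  b=𝟙ᵀu=3.458806  c=𝟙ᵀv=38.403518  D=ac−b²=1.434326
λ₁=(c·0.110−b)/D = (38.403518·0.110−3.458806)/1.434326 = 0.533757
λ₂=(a−b·0.110)/D = (0.348866−3.458806·0.110)/1.434326 = -0.022033
w* = 0.533757·u + -0.022033·v:
  w_0 = 0.533757·0.7117 + -0.022033·13.6719 = 0.0786  (Exxon)
  w_1 = 0.533757·0.9910 + -0.022033·7.9660 = 0.3534  (Merck)
  w_2 = 0.533757·0.7785 + -0.022033·10.4324 = 0.1857  (Pfizer)
  w_3 = 0.533757·0.9776 + -0.022033·6.3332 = 0.3823  (Alcoa)
Σw_i=1.0000  μᵀw=0.1100
σ²=wᵀΣw=λ₁·μ_p+λ₂ = 0.533757·0.110 + -0.022033 = 0.036680 ≈ 0.0367
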